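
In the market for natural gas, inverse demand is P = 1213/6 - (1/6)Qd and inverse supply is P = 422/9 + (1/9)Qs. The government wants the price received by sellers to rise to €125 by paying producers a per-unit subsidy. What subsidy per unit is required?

At a seller price of 125, quantity supplied is -422 + 9·125 = 703.
Buyers absorb 703 only when they pay Pb = 1213/6 − (1/6)·703 = 85.
s = Ps − Pb = 125 − 85 = 40.

Required subsidy s = €40 per unit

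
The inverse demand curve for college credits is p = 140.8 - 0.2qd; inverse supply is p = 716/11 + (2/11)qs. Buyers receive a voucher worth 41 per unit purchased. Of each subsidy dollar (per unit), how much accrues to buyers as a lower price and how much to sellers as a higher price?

Pre-subsidy: 140.8 - 0.2q = 716/11 + (2/11)q gives q* = 1388/7 and p* = 708/7.
With the rebate, buyers effectively pay pb = ps − 41, where ps is the price sellers receive.
On the curves, pb = 140.8 - 0.2q and ps = 716/11 + (2/11)q; the wedge ps − pb = 41 gives 716/11 + (2/11)q − (140.8 - 0.2q) = 41, so q' = 917/3.
Then pb = 140.8 − 0.2·(917/3) = 239/3 and ps = 716/11 + (2/11)·(917/3) = 362/3.
Buyers' price falls by p* − pb = 708/7 − 239/3 = 451/21; sellers' price rises by ps − p* = 362/3 − 708/7 = 410/21.

Buyers gain 451/21 per unit; sellers gain 410/21 per unit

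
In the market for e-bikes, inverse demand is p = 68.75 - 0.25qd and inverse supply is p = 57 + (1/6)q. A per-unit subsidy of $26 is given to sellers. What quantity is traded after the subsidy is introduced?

Pre-subsidy: 68.75 - 0.25q = 57 + (1/6)q gives q* = 28.2 and p* = 61.7.
With the subsidy, sellers receive ps = pb + 26 for each unit, where pb is the price buyers pay.
On the curves, pb = 68.75 - 0.25q and ps = 57 + (1/6)q; the wedge ps − pb = 26 gives 57 + (1/6)q − (68.75 - 0.25q) = 26, so q' = 90.6.
Then pb = 68.75 − 0.25·90.6 = 46.1 and ps = 57 + (1/6)·90.6 = 72.1.

q' = 90.6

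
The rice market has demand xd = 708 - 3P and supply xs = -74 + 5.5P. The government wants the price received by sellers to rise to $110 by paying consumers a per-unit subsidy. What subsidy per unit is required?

At a seller price of 110, quantity supplied is -74 + 5.5·110 = 531.
Buyers absorb 531 only when they pay Pb with 708 − 3·Pb = 531, i.e. Pb = 59.
s = Ps − Pb = 110 − 59 = 51.

Required subsidy s = $51 per unit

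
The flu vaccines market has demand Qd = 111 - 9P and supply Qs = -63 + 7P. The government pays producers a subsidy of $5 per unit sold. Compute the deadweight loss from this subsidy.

Deadweight loss = $49.21875

Pre-subsidy: 111 - 9P = -63 + 7P gives P* = 10.875, Q* = 13.125.
With the subsidy, sellers receive Ps = Pb + 5 for each unit, where Pb is the price buyers pay.
Supply in terms of Pb becomes Qs = -63 + 7(Pb + 5) = -28 + 7Pb. Setting this equal to demand: 111 - 9Pb = -28 + 7Pb, so Pb = 8.6875.
Sellers receive Ps = 8.6875 + 5 = 13.6875; Q' = 111 − 9·8.6875 = 32.8125.
The subsidy expands output by 32.8125 − 13.125 = 19.6875 past the efficient level; on those units the gap between marginal cost and willingness to pay runs from 0 up to 5.
DWL = ½ × 5 × 19.6875 = 49.21875.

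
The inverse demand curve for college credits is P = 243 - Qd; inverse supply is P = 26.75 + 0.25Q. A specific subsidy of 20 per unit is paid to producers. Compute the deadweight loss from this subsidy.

Pre-subsidy: 243 - Q = 26.75 + 0.25Q gives Q* = 173 and P* = 70.
With the subsidy, sellers receive Ps = Pb + 20 for each unit, where Pb is the price buyers pay.
On the curves, Pb = 243 - Q and Ps = 26.75 + 0.25Q; the wedge Ps − Pb = 20 gives 26.75 + 0.25Q − (243 - Q) = 20, so Q' = 189.
Then Pb = 243 − 1·189 = 54 and Ps = 26.75 + 0.25·189 = 74.
The subsidy expands output by 189 − 173 = 16 past the efficient level; on those units the gap between marginal cost and willingness to pay runs from 0 up to 20.
DWL = ½ × 20 × 16 = 160.

Deadweight loss = 160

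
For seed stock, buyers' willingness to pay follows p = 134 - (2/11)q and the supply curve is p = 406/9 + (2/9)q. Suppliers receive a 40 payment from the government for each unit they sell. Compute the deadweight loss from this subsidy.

Pre-subsidy: 134 - (2/11)q = 406/9 + (2/9)q gives q* = 220 and p* = 94.
With the subsidy, sellers receive ps = pb + 40 for each unit, where pb is the price buyers pay.
On the curves, pb = 134 - (2/11)q and ps = 406/9 + (2/9)q; the wedge ps − pb = 40 gives 406/9 + (2/9)q − (134 - (2/11)q) = 40, so q' = 319.
Then pb = 134 − (2/11)·319 = 76 and ps = 406/9 + (2/9)·319 = 116.
The subsidy expands output by 319 − 220 = 99 past the efficient level; on those units the gap between marginal cost and willingness to pay runs from 0 up to 40.
DWL = ½ × 40 × 99 = 1980.

Deadweight loss = 1980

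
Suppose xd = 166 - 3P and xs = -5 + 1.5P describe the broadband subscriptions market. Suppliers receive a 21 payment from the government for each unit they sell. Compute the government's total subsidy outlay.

Pre-subsidy: 166 - 3P = -5 + 1.5P gives P* = 38, x* = 52.
With the subsidy, sellers receive Ps = Pb + 21 for each unit, where Pb is the price buyers pay.
Supply in terms of Pb becomes xs = -5 + 1.5(Pb + 21) = 26.5 + 1.5Pb. Setting this equal to demand: 166 - 3Pb = 26.5 + 1.5Pb, so Pb = 31.
Sellers receive Ps = 31 + 21 = 52; x' = 166 − 3·31 = 73.
Government outlay = subsidy × quantity = 21 × 73 = 1533.

Government cost = 1533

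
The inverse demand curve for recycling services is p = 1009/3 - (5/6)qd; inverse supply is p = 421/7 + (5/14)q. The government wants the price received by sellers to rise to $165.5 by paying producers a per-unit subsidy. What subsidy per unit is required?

Required subsidy s = $75 per unit

At a seller price of 165.5, quantity supplied is -168.4 + 2.8·165.5 = 295.
Buyers absorb 295 only when they pay pb = 1009/3 − (5/6)·295 = 90.5.
s = ps − pb = 165.5 − 90.5 = 75.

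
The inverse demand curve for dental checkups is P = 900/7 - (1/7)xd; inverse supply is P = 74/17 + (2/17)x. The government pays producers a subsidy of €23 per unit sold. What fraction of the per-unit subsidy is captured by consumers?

Pre-subsidy: 900/7 - (1/7)x = 74/17 + (2/17)x gives x* = 14782/31 and P* = 1874/31.
With the subsidy, sellers receive Ps = Pb + 23 for each unit, where Pb is the price buyers pay.
On the curves, Pb = 900/7 - (1/7)x and Ps = 74/17 + (2/17)x; the wedge Ps − Pb = 23 gives 74/17 + (2/17)x − (900/7 - (1/7)x) = 23, so x' = 17519/31.
Then Pb = 900/7 − (1/7)·(17519/31) = 1483/31 and Ps = 74/17 + (2/17)·(17519/31) = 2196/31.
Buyers' price falls by P* − Pb = 1874/31 − 1483/31 = 391/31; sellers' price rises by Ps − P* = 2196/31 − 1874/31 = 322/31.
So consumers capture (391/31)/23 = 17/31 of each unit of subsidy.

Consumer share = 17/31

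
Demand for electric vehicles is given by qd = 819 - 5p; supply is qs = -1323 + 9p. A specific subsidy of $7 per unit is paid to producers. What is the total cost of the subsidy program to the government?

Pre-subsidy: 819 - 5p = -1323 + 9p gives p* = 153, q* = 54.
With the subsidy, sellers receive ps = pb + 7 for each unit, where pb is the price buyers pay.
Supply in terms of pb becomes qs = -1323 + 9(pb + 7) = -1260 + 9pb. Setting this equal to demand: 819 - 5pb = -1260 + 9pb, so pb = 148.5.
Sellers receive ps = 148.5 + 7 = 155.5; q' = 819 − 5·148.5 = 76.5.
Government outlay = subsidy × quantity = 7 × 76.5 = 535.5.

Government cost = $535.5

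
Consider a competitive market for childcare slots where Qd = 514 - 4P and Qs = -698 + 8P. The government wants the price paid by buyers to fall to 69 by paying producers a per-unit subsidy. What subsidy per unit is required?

Required subsidy s = 48 per unit

At a buyer price of 69, quantity demanded is 514 − 4·69 = 238.
Sellers supply 238 only when they receive Ps with -698 + 8·Ps = 238, i.e. Ps = 117.
s = Ps − Pb = 117 − 69 = 48.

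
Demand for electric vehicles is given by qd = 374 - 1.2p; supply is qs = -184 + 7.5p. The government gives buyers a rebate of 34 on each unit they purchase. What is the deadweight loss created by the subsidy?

Pre-subsidy: 374 - 1.2p = -184 + 7.5p gives p* = 1860/29, q* = 8614/29.
With the rebate, buyers effectively pay pb = ps − 34, where ps is the price sellers receive.
Demand in terms of ps becomes qd = 374 − 1.2(ps − 34) = 414.8 - 1.2ps. Setting this equal to supply: 414.8 - 1.2ps = -184 + 7.5ps, so ps = 1996/29.
Buyers pay pb = 1996/29 − 34 = 1010/29; q' = -184 + 7.5·(1996/29) = 9634/29.
The subsidy expands output by 9634/29 − 8614/29 = 1020/29 past the efficient level; on those units the gap between marginal cost and willingness to pay runs from 0 up to 34.
DWL = ½ × 34 × 1020/29 = 17340/29.

Deadweight loss = 17340/29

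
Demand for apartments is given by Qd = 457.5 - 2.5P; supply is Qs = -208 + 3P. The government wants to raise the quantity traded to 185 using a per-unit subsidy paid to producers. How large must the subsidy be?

At Q = 185, invert demand for the buyer price: Pb = (457.5 − 185)/2.5 = 109; invert supply for the seller price: Ps = (185 − (-208))/3 = 131.
The subsidy must fill the gap: s = Ps − Pb = 131 − 109 = 22.

Required subsidy s = 22 per unit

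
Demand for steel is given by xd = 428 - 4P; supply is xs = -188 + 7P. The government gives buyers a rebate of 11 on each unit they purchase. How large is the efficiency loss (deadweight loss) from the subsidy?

Pre-subsidy: 428 - 4P = -188 + 7P gives P* = 56, x* = 204.
With the rebate, buyers effectively pay Pb = Ps − 11, where Ps is the price sellers receive.
Demand in terms of Ps becomes xd = 428 − 4(Ps − 11) = 472 - 4Ps. Setting this equal to supply: 472 - 4Ps = -188 + 7Ps, so Ps = 60.
Buyers pay Pb = 60 − 11 = 49; x' = -188 + 7·60 = 232.
The subsidy expands output by 232 − 204 = 28 past the efficient level; on those units the gap between marginal cost and willingness to pay runs from 0 up to 11.
DWL = ½ × 11 × 28 = 154.

Deadweight loss = 154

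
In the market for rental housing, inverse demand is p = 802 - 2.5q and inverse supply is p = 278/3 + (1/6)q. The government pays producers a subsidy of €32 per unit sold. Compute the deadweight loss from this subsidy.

Deadweight loss = €192

Pre-subsidy: 802 - 2.5q = 278/3 + (1/6)q gives q* = 266 and p* = 137.
With the subsidy, sellers receive ps = pb + 32 for each unit, where pb is the price buyers pay.
On the curves, pb = 802 - 2.5q and ps = 278/3 + (1/6)q; the wedge ps − pb = 32 gives 278/3 + (1/6)q − (802 - 2.5q) = 32, so q' = 278.
Then pb = 802 − 2.5·278 = 107 and ps = 278/3 + (1/6)·278 = 139.
The subsidy expands output by 278 − 266 = 12 past the efficient level; on those units the gap between marginal cost and willingness to pay runs from 0 up to 32.
DWL = ½ × 32 × 12 = 192.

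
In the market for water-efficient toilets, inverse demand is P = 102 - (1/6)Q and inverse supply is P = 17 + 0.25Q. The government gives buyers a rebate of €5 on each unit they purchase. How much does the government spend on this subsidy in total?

Government cost = €1080

Pre-subsidy: 102 - (1/6)Q = 17 + 0.25Q gives Q* = 204 and P* = 68.
With the rebate, buyers effectively pay Pb = Ps − 5, where Ps is the price sellers receive.
On the curves, Pb = 102 - (1/6)Q and Ps = 17 + 0.25Q; the wedge Ps − Pb = 5 gives 17 + 0.25Q − (102 - (1/6)Q) = 5, so Q' = 216.
Then Pb = 102 − (1/6)·216 = 66 and Ps = 17 + 0.25·216 = 71.
Government outlay = subsidy × quantity = 5 × 216 = 1080.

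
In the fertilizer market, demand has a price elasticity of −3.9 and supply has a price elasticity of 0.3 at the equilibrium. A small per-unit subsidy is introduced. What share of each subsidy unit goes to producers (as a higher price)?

Producer share = 13/14

For a small subsidy around the equilibrium, the benefit split depends on the relative slopes, which at a point are proportional to the elasticities.
Buyer share = εs/(εs + |εd|) = 0.3/(0.3 + 3.9) = 1/14; seller share = |εd|/(εs + |εd|) = 13/14.
So producers capture 13/14 of the subsidy.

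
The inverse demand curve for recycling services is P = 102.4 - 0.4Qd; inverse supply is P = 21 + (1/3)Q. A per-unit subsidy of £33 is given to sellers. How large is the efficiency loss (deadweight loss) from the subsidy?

Deadweight loss = £742.5

Pre-subsidy: 102.4 - 0.4Q = 21 + (1/3)Q gives Q* = 111 and P* = 58.
With the subsidy, sellers receive Ps = Pb + 33 for each unit, where Pb is the price buyers pay.
On the curves, Pb = 102.4 - 0.4Q and Ps = 21 + (1/3)Q; the wedge Ps − Pb = 33 gives 21 + (1/3)Q − (102.4 - 0.4Q) = 33, so Q' = 156.
Then Pb = 102.4 − 0.4·156 = 40 and Ps = 21 + (1/3)·156 = 73.
The subsidy expands output by 156 − 111 = 45 past the efficient level; on those units the gap between marginal cost and willingness to pay runs from 0 up to 33.
DWL = ½ × 33 × 45 = 742.5.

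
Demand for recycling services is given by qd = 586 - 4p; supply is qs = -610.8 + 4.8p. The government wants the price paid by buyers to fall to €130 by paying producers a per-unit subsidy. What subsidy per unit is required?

Required subsidy s = €11 per unit

At a buyer price of 130, quantity demanded is 586 − 4·130 = 66.
Sellers supply 66 only when they receive ps with -610.8 + 4.8·ps = 66, i.e. ps = 141.
s = ps − pb = 141 − 130 = 11.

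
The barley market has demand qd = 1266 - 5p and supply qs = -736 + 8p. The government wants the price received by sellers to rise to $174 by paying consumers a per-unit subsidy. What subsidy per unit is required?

At a seller price of 174, quantity supplied is -736 + 8·174 = 656.
Buyers absorb 656 only when they pay pb with 1266 − 5·pb = 656, i.e. pb = 122.
s = ps − pb = 174 − 122 = 52.

Required subsidy s = $52 per unit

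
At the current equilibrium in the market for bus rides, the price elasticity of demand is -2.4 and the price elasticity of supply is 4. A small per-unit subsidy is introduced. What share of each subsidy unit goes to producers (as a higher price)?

For a small subsidy around the equilibrium, the benefit split depends on the relative slopes, which at a point are proportional to the elasticities.
Buyer share = εs/(εs + |εd|) = 4/(4 + 2.4) = 0.625; seller share = |εd|/(εs + |εd|) = 0.375.
So producers capture 0.375 of the subsidy.

Producer share = 0.375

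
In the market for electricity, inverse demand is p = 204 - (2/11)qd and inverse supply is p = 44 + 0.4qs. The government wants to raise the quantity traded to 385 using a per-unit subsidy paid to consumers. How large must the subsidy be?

At q = 385, from the demand curve buyers pay pb = 204 − (2/11)·385 = 134; from the supply curve sellers need ps = 44 + 0.4·385 = 198.
The subsidy must fill the gap: s = ps − pb = 198 − 134 = 64.

Required subsidy s = 64 per unit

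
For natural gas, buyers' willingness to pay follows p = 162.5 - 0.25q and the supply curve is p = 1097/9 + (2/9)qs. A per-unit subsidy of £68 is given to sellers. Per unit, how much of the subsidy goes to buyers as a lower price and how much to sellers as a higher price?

Buyers gain £36 per unit; sellers gain £32 per unit

Pre-subsidy: 162.5 - 0.25q = 1097/9 + (2/9)q gives q* = 86 and p* = 141.
With the subsidy, sellers receive ps = pb + 68 for each unit, where pb is the price buyers pay.
On the curves, pb = 162.5 - 0.25q and ps = 1097/9 + (2/9)q; the wedge ps − pb = 68 gives 1097/9 + (2/9)q − (162.5 - 0.25q) = 68, so q' = 230.
Then pb = 162.5 − 0.25·230 = 105 and ps = 1097/9 + (2/9)·230 = 173.
Buyers' price falls by p* − pb = 141 − 105 = 36; sellers' price rises by ps − p* = 173 − 141 = 32.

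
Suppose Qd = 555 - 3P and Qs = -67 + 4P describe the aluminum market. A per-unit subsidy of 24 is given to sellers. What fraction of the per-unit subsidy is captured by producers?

Pre-subsidy: 555 - 3P = -67 + 4P gives P* = 622/7, Q* = 2019/7.
With the subsidy, sellers receive Ps = Pb + 24 for each unit, where Pb is the price buyers pay.
Supply in terms of Pb becomes Qs = -67 + 4(Pb + 24) = 29 + 4Pb. Setting this equal to demand: 555 - 3Pb = 29 + 4Pb, so Pb = 526/7.
Sellers receive Ps = 526/7 + 24 = 694/7; Q' = 555 − 3·(526/7) = 2307/7.
Buyers' price falls by P* − Pb = 622/7 − 526/7 = 96/7; sellers' price rises by Ps − P* = 694/7 − 622/7 = 72/7.
So producers capture (72/7)/24 = 3/7 of each unit of subsidy.

Producer share = 3/7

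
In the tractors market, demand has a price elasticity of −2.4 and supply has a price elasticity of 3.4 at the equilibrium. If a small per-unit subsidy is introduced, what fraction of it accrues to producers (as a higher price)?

Producer share = 12/29

For a small subsidy around the equilibrium, the benefit split depends on the relative slopes, which at a point are proportional to the elasticities.
Buyer share = εs/(εs + |εd|) = 3.4/(3.4 + 2.4) = 17/29; seller share = |εd|/(εs + |εd|) = 12/29.
So producers capture 12/29 of the subsidy.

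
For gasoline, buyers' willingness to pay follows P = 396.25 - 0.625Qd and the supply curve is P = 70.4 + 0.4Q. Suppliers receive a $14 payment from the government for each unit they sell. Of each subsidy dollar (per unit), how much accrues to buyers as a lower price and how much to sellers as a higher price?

Buyers gain 350/41 per unit; sellers gain 224/41 per unit

Pre-subsidy: 396.25 - 0.625Q = 70.4 + 0.4Q gives Q* = 13034/41 and P* = 8100/41.
With the subsidy, sellers receive Ps = Pb + 14 for each unit, where Pb is the price buyers pay.
On the curves, Pb = 396.25 - 0.625Q and Ps = 70.4 + 0.4Q; the wedge Ps − Pb = 14 gives 70.4 + 0.4Q − (396.25 - 0.625Q) = 14, so Q' = 13594/41.
Then Pb = 396.25 − 0.625·(13594/41) = 7750/41 and Ps = 70.4 + 0.4·(13594/41) = 8324/41.
Buyers' price falls by P* − Pb = 8100/41 − 7750/41 = 350/41; sellers' price rises by Ps − P* = 8324/41 − 8100/41 = 224/41.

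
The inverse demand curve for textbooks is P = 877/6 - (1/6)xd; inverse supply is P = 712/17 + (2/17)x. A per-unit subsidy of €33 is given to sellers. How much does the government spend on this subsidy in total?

Pre-subsidy: 877/6 - (1/6)x = 712/17 + (2/17)x gives x* = 10637/29 and P* = 2466/29.
With the subsidy, sellers receive Ps = Pb + 33 for each unit, where Pb is the price buyers pay.
On the curves, Pb = 877/6 - (1/6)x and Ps = 712/17 + (2/17)x; the wedge Ps − Pb = 33 gives 712/17 + (2/17)x − (877/6 - (1/6)x) = 33, so x' = 14003/29.
Then Pb = 877/6 − (1/6)·(14003/29) = 1905/29 and Ps = 712/17 + (2/17)·(14003/29) = 2862/29.
Government outlay = subsidy × quantity = 33 × 14003/29 = 462099/29.

Government cost = 462099/29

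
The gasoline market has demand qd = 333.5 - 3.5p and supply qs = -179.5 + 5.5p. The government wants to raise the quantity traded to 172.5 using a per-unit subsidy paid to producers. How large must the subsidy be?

Required subsidy s = 18 per unit

At q = 172.5, invert demand for the buyer price: pb = (333.5 − 172.5)/3.5 = 46; invert supply for the seller price: ps = (172.5 − (-179.5))/5.5 = 64.
The subsidy must fill the gap: s = ps − pb = 64 − 46 = 18.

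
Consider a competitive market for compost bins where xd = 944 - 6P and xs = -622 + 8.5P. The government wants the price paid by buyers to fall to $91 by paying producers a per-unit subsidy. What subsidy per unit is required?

Required subsidy s = $29 per unit

At a buyer price of 91, quantity demanded is 944 − 6·91 = 398.
Sellers supply 398 only when they receive Ps with -622 + 8.5·Ps = 398, i.e. Ps = 120.
s = Ps − Pb = 120 − 91 = 29.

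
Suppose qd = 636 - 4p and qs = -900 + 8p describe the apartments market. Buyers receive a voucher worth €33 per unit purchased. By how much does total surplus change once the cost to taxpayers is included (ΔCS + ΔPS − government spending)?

Pre-subsidy: 636 - 4p = -900 + 8p gives p* = 128, q* = 124.
With the rebate, buyers effectively pay pb = ps − 33, where ps is the price sellers receive.
Demand in terms of ps becomes qd = 636 − 4(ps − 33) = 768 - 4ps. Setting this equal to supply: 768 - 4ps = -900 + 8ps, so ps = 139.
Buyers pay pb = 139 − 33 = 106; q' = -900 + 8·139 = 212.
ΔCS = ½(124 + 212)(128 − 106) = 3696; ΔPS = ½(124 + 212)(139 − 128) = 1848.
Government spending = 33 × 212 = 6996.
Net change = 3696 + 1848 − 6996 = -1452. The loss equals the DWL triangle ½·33·88.

Net change in total surplus = -€1452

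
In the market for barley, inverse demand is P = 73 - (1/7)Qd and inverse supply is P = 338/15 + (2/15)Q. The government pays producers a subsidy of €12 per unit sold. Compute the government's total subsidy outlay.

Pre-subsidy: 73 - (1/7)Q = 338/15 + (2/15)Q gives Q* = 5299/29 and P* = 1360/29.
With the subsidy, sellers receive Ps = Pb + 12 for each unit, where Pb is the price buyers pay.
On the curves, Pb = 73 - (1/7)Q and Ps = 338/15 + (2/15)Q; the wedge Ps − Pb = 12 gives 338/15 + (2/15)Q − (73 - (1/7)Q) = 12, so Q' = 6559/29.
Then Pb = 73 − (1/7)·(6559/29) = 1180/29 and Ps = 338/15 + (2/15)·(6559/29) = 1528/29.
Government outlay = subsidy × quantity = 12 × 6559/29 = 78708/29.

Government cost = 78708/29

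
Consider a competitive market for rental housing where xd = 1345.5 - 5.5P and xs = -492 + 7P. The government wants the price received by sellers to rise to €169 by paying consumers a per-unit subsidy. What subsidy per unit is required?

Required subsidy s = €50 per unit

At a seller price of 169, quantity supplied is -492 + 7·169 = 691.
Buyers absorb 691 only when they pay Pb with 1345.5 − 5.5·Pb = 691, i.e. Pb = 119.
s = Ps − Pb = 169 − 119 = 50.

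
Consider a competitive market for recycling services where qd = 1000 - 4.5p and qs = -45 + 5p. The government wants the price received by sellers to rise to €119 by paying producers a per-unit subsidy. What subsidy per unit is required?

Required subsidy s = €19 per unit

At a seller price of 119, quantity supplied is -45 + 5·119 = 550.
Buyers absorb 550 only when they pay pb with 1000 − 4.5·pb = 550, i.e. pb = 100.
s = ps − pb = 119 − 100 = 19.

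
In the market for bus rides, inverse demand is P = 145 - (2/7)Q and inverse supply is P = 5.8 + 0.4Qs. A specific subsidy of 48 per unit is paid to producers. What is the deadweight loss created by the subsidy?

Pre-subsidy: 145 - (2/7)Q = 5.8 + 0.4Q gives Q* = 203 and P* = 87.
With the subsidy, sellers receive Ps = Pb + 48 for each unit, where Pb is the price buyers pay.
On the curves, Pb = 145 - (2/7)Q and Ps = 5.8 + 0.4Q; the wedge Ps − Pb = 48 gives 5.8 + 0.4Q − (145 - (2/7)Q) = 48, so Q' = 273.
Then Pb = 145 − (2/7)·273 = 67 and Ps = 5.8 + 0.4·273 = 115.
The subsidy expands output by 273 − 203 = 70 past the efficient level; on those units the gap between marginal cost and willingness to pay runs from 0 up to 48.
DWL = ½ × 48 × 70 = 1680.

Deadweight loss = 1680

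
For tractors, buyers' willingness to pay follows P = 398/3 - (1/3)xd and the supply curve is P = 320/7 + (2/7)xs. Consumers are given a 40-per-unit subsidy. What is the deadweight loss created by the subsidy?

Pre-subsidy: 398/3 - (1/3)x = 320/7 + (2/7)x gives x* = 1826/13 and P* = 1116/13.
With the rebate, buyers effectively pay Pb = Ps − 40, where Ps is the price sellers receive.
On the curves, Pb = 398/3 - (1/3)x and Ps = 320/7 + (2/7)x; the wedge Ps − Pb = 40 gives 320/7 + (2/7)x − (398/3 - (1/3)x) = 40, so x' = 2666/13.
Then Pb = 398/3 − (1/3)·(2666/13) = 836/13 and Ps = 320/7 + (2/7)·(2666/13) = 1356/13.
The subsidy expands output by 2666/13 − 1826/13 = 840/13 past the efficient level; on those units the gap between marginal cost and willingness to pay runs from 0 up to 40.
DWL = ½ × 40 × 840/13 = 16800/13.

Deadweight loss = 16800/13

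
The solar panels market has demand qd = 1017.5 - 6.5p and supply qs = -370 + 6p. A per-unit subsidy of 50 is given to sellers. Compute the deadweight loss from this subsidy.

Pre-subsidy: 1017.5 - 6.5p = -370 + 6p gives p* = 111, q* = 296.
With the subsidy, sellers receive ps = pb + 50 for each unit, where pb is the price buyers pay.
Supply in terms of pb becomes qs = -370 + 6(pb + 50) = -70 + 6pb. Setting this equal to demand: 1017.5 - 6.5pb = -70 + 6pb, so pb = 87.
Sellers receive ps = 87 + 50 = 137; q' = 1017.5 − 6.5·87 = 452.
The subsidy expands output by 452 − 296 = 156 past the efficient level; on those units the gap between marginal cost and willingness to pay runs from 0 up to 50.
DWL = ½ × 50 × 156 = 3900.

Deadweight loss = 3900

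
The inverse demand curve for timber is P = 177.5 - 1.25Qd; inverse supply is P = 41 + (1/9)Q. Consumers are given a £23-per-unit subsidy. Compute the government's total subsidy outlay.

Pre-subsidy: 177.5 - 1.25Q = 41 + (1/9)Q gives Q* = 702/7 and P* = 365/7.
With the rebate, buyers effectively pay Pb = Ps − 23, where Ps is the price sellers receive.
On the curves, Pb = 177.5 - 1.25Q and Ps = 41 + (1/9)Q; the wedge Ps − Pb = 23 gives 41 + (1/9)Q − (177.5 - 1.25Q) = 23, so Q' = 5742/49.
Then Pb = 177.5 − 1.25·(5742/49) = 1520/49 and Ps = 41 + (1/9)·(5742/49) = 2647/49.
Government outlay = subsidy × quantity = 23 × 5742/49 = 132066/49.

Government cost = 132066/49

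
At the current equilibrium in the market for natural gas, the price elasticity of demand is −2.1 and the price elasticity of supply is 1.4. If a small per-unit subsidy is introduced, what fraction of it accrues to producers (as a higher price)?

Producer share = 0.6

For a small subsidy around the equilibrium, the benefit split depends on the relative slopes, which at a point are proportional to the elasticities.
Buyer share = εs/(εs + |εd|) = 1.4/(1.4 + 2.1) = 0.4; seller share = |εd|/(εs + |εd|) = 0.6.
So producers capture 0.6 of the subsidy.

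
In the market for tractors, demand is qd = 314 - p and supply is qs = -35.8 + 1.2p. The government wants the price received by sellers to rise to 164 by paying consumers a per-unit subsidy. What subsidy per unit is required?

Required subsidy s = 11 per unit

At a seller price of 164, quantity supplied is -35.8 + 1.2·164 = 161.
Buyers absorb 161 only when they pay pb with 314 − 1·pb = 161, i.e. pb = 153.
s = ps − pb = 164 − 153 = 11.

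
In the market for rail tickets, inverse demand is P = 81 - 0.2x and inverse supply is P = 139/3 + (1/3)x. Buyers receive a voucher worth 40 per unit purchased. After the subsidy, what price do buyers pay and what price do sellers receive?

Pre-subsidy: 81 - 0.2x = 139/3 + (1/3)x gives x* = 65 and P* = 68.
With the rebate, buyers effectively pay Pb = Ps − 40, where Ps is the price sellers receive.
On the curves, Pb = 81 - 0.2x and Ps = 139/3 + (1/3)x; the wedge Ps − Pb = 40 gives 139/3 + (1/3)x − (81 - 0.2x) = 40, so x' = 140.
Then Pb = 81 − 0.2·140 = 53 and Ps = 139/3 + (1/3)·140 = 93.

Buyers pay 53; sellers receive 93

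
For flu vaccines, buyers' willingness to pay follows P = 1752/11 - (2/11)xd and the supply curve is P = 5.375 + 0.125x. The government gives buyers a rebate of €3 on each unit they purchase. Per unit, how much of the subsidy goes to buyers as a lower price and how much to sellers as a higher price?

Buyers gain 16/9 per unit; sellers gain 11/9 per unit

Pre-subsidy: 1752/11 - (2/11)x = 5.375 + 0.125x gives x* = 13543/27 and P* = 1838/27.
With the rebate, buyers effectively pay Pb = Ps − 3, where Ps is the price sellers receive.
On the curves, Pb = 1752/11 - (2/11)x and Ps = 5.375 + 0.125x; the wedge Ps − Pb = 3 gives 5.375 + 0.125x − (1752/11 - (2/11)x) = 3, so x' = 13807/27.
Then Pb = 1752/11 − (2/11)·(13807/27) = 1790/27 and Ps = 5.375 + 0.125·(13807/27) = 1871/27.
Buyers' price falls by P* − Pb = 1838/27 − 1790/27 = 16/9; sellers' price rises by Ps − P* = 1871/27 − 1838/27 = 11/9.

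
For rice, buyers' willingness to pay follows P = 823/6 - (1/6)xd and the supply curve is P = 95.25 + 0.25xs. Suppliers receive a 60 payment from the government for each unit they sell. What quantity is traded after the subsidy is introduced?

Pre-subsidy: 823/6 - (1/6)x = 95.25 + 0.25x gives x* = 100.6 and P* = 120.4.
With the subsidy, sellers receive Ps = Pb + 60 for each unit, where Pb is the price buyers pay.
On the curves, Pb = 823/6 - (1/6)x and Ps = 95.25 + 0.25x; the wedge Ps − Pb = 60 gives 95.25 + 0.25x − (823/6 - (1/6)x) = 60, so x' = 244.6.
Then Pb = 823/6 − (1/6)·244.6 = 96.4 and Ps = 95.25 + 0.25·244.6 = 156.4.

x' = 244.6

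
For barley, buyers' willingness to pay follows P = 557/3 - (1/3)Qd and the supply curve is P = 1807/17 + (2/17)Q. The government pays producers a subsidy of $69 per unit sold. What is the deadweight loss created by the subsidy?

Deadweight loss = $5278.5

Pre-subsidy: 557/3 - (1/3)Q = 1807/17 + (2/17)Q gives Q* = 176 and P* = 127.
With the subsidy, sellers receive Ps = Pb + 69 for each unit, where Pb is the price buyers pay.
On the curves, Pb = 557/3 - (1/3)Q and Ps = 1807/17 + (2/17)Q; the wedge Ps − Pb = 69 gives 1807/17 + (2/17)Q − (557/3 - (1/3)Q) = 69, so Q' = 329.
Then Pb = 557/3 − (1/3)·329 = 76 and Ps = 1807/17 + (2/17)·329 = 145.
The subsidy expands output by 329 − 176 = 153 past the efficient level; on those units the gap between marginal cost and willingness to pay runs from 0 up to 69.
DWL = ½ × 69 × 153 = 5278.5.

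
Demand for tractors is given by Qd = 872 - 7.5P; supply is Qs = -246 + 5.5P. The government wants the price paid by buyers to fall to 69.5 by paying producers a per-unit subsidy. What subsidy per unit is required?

At a buyer price of 69.5, quantity demanded is 872 − 7.5·69.5 = 350.75.
Sellers supply 350.75 only when they receive Ps with -246 + 5.5·Ps = 350.75, i.e. Ps = 108.5.
s = Ps − Pb = 108.5 − 69.5 = 39.

Required subsidy s = 39 per unit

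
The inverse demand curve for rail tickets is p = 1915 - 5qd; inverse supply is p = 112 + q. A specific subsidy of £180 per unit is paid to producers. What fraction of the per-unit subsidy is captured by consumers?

Consumer share = 5/6

Pre-subsidy: 1915 - 5q = 112 + q gives q* = 300.5 and p* = 412.5.
With the subsidy, sellers receive ps = pb + 180 for each unit, where pb is the price buyers pay.
On the curves, pb = 1915 - 5q and ps = 112 + q; the wedge ps − pb = 180 gives 112 + q − (1915 - 5q) = 180, so q' = 330.5.
Then pb = 1915 − 5·330.5 = 262.5 and ps = 112 + 1·330.5 = 442.5.
Buyers' price falls by p* − pb = 412.5 − 262.5 = 150; sellers' price rises by ps − p* = 442.5 − 412.5 = 30.
So consumers capture 150/180 = 5/6 of each unit of subsidy.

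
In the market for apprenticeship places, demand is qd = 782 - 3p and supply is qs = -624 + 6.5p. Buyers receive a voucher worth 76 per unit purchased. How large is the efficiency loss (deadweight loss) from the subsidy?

Pre-subsidy: 782 - 3p = -624 + 6.5p gives p* = 148, q* = 338.
With the rebate, buyers effectively pay pb = ps − 76, where ps is the price sellers receive.
Demand in terms of ps becomes qd = 782 − 3(ps − 76) = 1010 - 3ps. Setting this equal to supply: 1010 - 3ps = -624 + 6.5ps, so ps = 172.
Buyers pay pb = 172 − 76 = 96; q' = -624 + 6.5·172 = 494.
The subsidy expands output by 494 − 338 = 156 past the efficient level; on those units the gap between marginal cost and willingness to pay runs from 0 up to 76.
DWL = ½ × 76 × 156 = 5928.

Deadweight loss = 5928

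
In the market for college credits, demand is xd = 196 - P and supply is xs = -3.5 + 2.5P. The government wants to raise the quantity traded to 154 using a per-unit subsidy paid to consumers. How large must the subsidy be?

Required subsidy s = 21 per unit

At x = 154, invert demand for the buyer price: Pb = (196 − 154)/1 = 42; invert supply for the seller price: Ps = (154 − (-3.5))/2.5 = 63.
The subsidy must fill the gap: s = Ps − Pb = 63 − 42 = 21.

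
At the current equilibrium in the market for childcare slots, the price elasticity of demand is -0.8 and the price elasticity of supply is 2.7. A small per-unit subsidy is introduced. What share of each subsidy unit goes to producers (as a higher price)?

Producer share = 8/35

For a small subsidy around the equilibrium, the benefit split depends on the relative slopes, which at a point are proportional to the elasticities.
Buyer share = εs/(εs + |εd|) = 2.7/(2.7 + 0.8) = 27/35; seller share = |εd|/(εs + |εd|) = 8/35.
So producers capture 8/35 of the subsidy.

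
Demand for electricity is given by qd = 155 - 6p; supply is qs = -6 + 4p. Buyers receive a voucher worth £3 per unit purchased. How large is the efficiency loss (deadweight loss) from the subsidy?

Deadweight loss = £10.8

Pre-subsidy: 155 - 6p = -6 + 4p gives p* = 16.1, q* = 58.4.
With the rebate, buyers effectively pay pb = ps − 3, where ps is the price sellers receive.
Demand in terms of ps becomes qd = 155 − 6(ps − 3) = 173 - 6ps. Setting this equal to supply: 173 - 6ps = -6 + 4ps, so ps = 17.9.
Buyers pay pb = 17.9 − 3 = 14.9; q' = -6 + 4·17.9 = 65.6.
The subsidy expands output by 65.6 − 58.4 = 7.2 past the efficient level; on those units the gap between marginal cost and willingness to pay runs from 0 up to 3.
DWL = ½ × 3 × 7.2 = 10.8.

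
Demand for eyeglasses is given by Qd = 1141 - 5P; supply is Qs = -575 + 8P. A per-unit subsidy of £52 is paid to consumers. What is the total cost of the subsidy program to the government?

Government cost = £33332

Pre-subsidy: 1141 - 5P = -575 + 8P gives P* = 132, Q* = 481.
With the rebate, buyers effectively pay Pb = Ps − 52, where Ps is the price sellers receive.
Demand in terms of Ps becomes Qd = 1141 − 5(Ps − 52) = 1401 - 5Ps. Setting this equal to supply: 1401 - 5Ps = -575 + 8Ps, so Ps = 152.
Buyers pay Pb = 152 − 52 = 100; Q' = -575 + 8·152 = 641.
Government outlay = subsidy × quantity = 52 × 641 = 33332.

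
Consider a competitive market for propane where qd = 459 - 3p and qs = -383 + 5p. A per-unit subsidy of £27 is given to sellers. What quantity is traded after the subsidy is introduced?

q' = 193.875

Pre-subsidy: 459 - 3p = -383 + 5p gives p* = 105.25, q* = 143.25.
With the subsidy, sellers receive ps = pb + 27 for each unit, where pb is the price buyers pay.
Supply in terms of pb becomes qs = -383 + 5(pb + 27) = -248 + 5pb. Setting this equal to demand: 459 - 3pb = -248 + 5pb, so pb = 88.375.
Sellers receive ps = 88.375 + 27 = 115.375; q' = 459 − 3·88.375 = 193.875.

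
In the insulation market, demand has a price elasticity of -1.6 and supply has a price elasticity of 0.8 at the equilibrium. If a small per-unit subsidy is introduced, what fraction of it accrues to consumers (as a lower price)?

For a small subsidy around the equilibrium, the benefit split depends on the relative slopes, which at a point are proportional to the elasticities.
Buyer share = εs/(εs + |εd|) = 0.8/(0.8 + 1.6) = 1/3; seller share = |εd|/(εs + |εd|) = 2/3.

Consumer share = 1/3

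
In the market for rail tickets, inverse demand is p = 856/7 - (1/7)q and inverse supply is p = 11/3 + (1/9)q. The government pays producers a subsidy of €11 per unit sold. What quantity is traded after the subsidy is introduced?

q' = 510.375

Pre-subsidy: 856/7 - (1/7)q = 11/3 + (1/9)q gives q* = 467.0625 and p* = 55.5625.
With the subsidy, sellers receive ps = pb + 11 for each unit, where pb is the price buyers pay.
On the curves, pb = 856/7 - (1/7)q and ps = 11/3 + (1/9)q; the wedge ps − pb = 11 gives 11/3 + (1/9)q − (856/7 - (1/7)q) = 11, so q' = 510.375.
Then pb = 856/7 − (1/7)·510.375 = 49.375 and ps = 11/3 + (1/9)·510.375 = 60.375.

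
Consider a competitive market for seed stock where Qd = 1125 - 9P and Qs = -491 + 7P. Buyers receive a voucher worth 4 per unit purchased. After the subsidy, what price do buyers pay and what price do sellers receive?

Buyers pay 99.25; sellers receive 103.25

Pre-subsidy: 1125 - 9P = -491 + 7P gives P* = 101, Q* = 216.
With the rebate, buyers effectively pay Pb = Ps − 4, where Ps is the price sellers receive.
Demand in terms of Ps becomes Qd = 1125 − 9(Ps − 4) = 1161 - 9Ps. Setting this equal to supply: 1161 - 9Ps = -491 + 7Ps, so Ps = 103.25.
Buyers pay Pb = 103.25 − 4 = 99.25; Q' = -491 + 7·103.25 = 231.75.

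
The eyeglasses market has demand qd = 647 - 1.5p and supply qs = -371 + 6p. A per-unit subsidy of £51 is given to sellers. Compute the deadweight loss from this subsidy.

Pre-subsidy: 647 - 1.5p = -371 + 6p gives p* = 2036/15, q* = 443.4.
With the subsidy, sellers receive ps = pb + 51 for each unit, where pb is the price buyers pay.
Supply in terms of pb becomes qs = -371 + 6(pb + 51) = -65 + 6pb. Setting this equal to demand: 647 - 1.5pb = -65 + 6pb, so pb = 1424/15.
Sellers receive ps = 1424/15 + 51 = 2189/15; q' = 647 − 1.5·(1424/15) = 504.6.
The subsidy expands output by 504.6 − 443.4 = 61.2 past the efficient level; on those units the gap between marginal cost and willingness to pay runs from 0 up to 51.
DWL = ½ × 51 × 61.2 = 1560.6.

Deadweight loss = £1560.6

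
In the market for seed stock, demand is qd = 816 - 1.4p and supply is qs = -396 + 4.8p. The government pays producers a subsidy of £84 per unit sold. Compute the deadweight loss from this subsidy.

Pre-subsidy: 816 - 1.4p = -396 + 4.8p gives p* = 6060/31, q* = 16812/31.
With the subsidy, sellers receive ps = pb + 84 for each unit, where pb is the price buyers pay.
Supply in terms of pb becomes qs = -396 + 4.8(pb + 84) = 7.2 + 4.8pb. Setting this equal to demand: 816 - 1.4pb = 7.2 + 4.8pb, so pb = 4044/31.
Sellers receive ps = 4044/31 + 84 = 6648/31; q' = 816 − 1.4·(4044/31) = 98172/155.
The subsidy expands output by 98172/155 − 16812/31 = 14112/155 past the efficient level; on those units the gap between marginal cost and willingness to pay runs from 0 up to 84.
DWL = ½ × 84 × 14112/155 = 592704/155.

Deadweight loss = 592704/155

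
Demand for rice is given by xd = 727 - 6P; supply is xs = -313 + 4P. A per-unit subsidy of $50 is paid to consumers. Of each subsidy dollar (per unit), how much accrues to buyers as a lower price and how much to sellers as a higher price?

Buyers gain $20 per unit; sellers gain $30 per unit

Pre-subsidy: 727 - 6P = -313 + 4P gives P* = 104, x* = 103.
With the rebate, buyers effectively pay Pb = Ps − 50, where Ps is the price sellers receive.
Demand in terms of Ps becomes xd = 727 − 6(Ps − 50) = 1027 - 6Ps. Setting this equal to supply: 1027 - 6Ps = -313 + 4Ps, so Ps = 134.
Buyers pay Pb = 134 − 50 = 84; x' = -313 + 4·134 = 223.
Buyers' price falls by P* − Pb = 104 − 84 = 20; sellers' price rises by Ps − P* = 134 − 104 = 30.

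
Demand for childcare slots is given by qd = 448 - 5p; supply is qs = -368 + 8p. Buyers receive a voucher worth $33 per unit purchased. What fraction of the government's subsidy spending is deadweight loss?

DWL / government spending = 165/766

Pre-subsidy: 448 - 5p = -368 + 8p gives p* = 816/13, q* = 1744/13.
With the rebate, buyers effectively pay pb = ps − 33, where ps is the price sellers receive.
Demand in terms of ps becomes qd = 448 − 5(ps − 33) = 613 - 5ps. Setting this equal to supply: 613 - 5ps = -368 + 8ps, so ps = 981/13.
Buyers pay pb = 981/13 − 33 = 552/13; q' = -368 + 8·(981/13) = 3064/13.
ΔCS = ½(1744/13 + 3064/13)(816/13 − 552/13) = 634656/169; ΔPS = ½(1744/13 + 3064/13)(981/13 − 816/13) = 396660/169.
Government spending = 33 × 3064/13 = 101112/13.
DWL = ½ × 33 × (3064/13 − 1744/13) = 21780/13; fraction = (21780/13) / (101112/13) = 165/766.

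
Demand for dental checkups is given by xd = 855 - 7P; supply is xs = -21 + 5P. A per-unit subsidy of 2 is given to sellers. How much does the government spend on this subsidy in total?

Pre-subsidy: 855 - 7P = -21 + 5P gives P* = 73, x* = 344.
With the subsidy, sellers receive Ps = Pb + 2 for each unit, where Pb is the price buyers pay.
Supply in terms of Pb becomes xs = -21 + 5(Pb + 2) = -11 + 5Pb. Setting this equal to demand: 855 - 7Pb = -11 + 5Pb, so Pb = 433/6.
Sellers receive Ps = 433/6 + 2 = 445/6; x' = 855 − 7·(433/6) = 2099/6.
Government outlay = subsidy × quantity = 2 × 2099/6 = 2099/3.

Government cost = 2099/3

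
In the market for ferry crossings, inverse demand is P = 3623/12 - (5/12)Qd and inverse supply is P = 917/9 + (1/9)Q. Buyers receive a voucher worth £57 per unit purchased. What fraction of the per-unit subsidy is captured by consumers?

Consumer share = 15/19

Pre-subsidy: 3623/12 - (5/12)Q = 917/9 + (1/9)Q gives Q* = 379 and P* = 144.
With the rebate, buyers effectively pay Pb = Ps − 57, where Ps is the price sellers receive.
On the curves, Pb = 3623/12 - (5/12)Q and Ps = 917/9 + (1/9)Q; the wedge Ps − Pb = 57 gives 917/9 + (1/9)Q − (3623/12 - (5/12)Q) = 57, so Q' = 487.
Then Pb = 3623/12 − (5/12)·487 = 99 and Ps = 917/9 + (1/9)·487 = 156.
Buyers' price falls by P* − Pb = 144 − 99 = 45; sellers' price rises by Ps − P* = 156 − 144 = 12.
So consumers capture 45/57 = 15/19 of each unit of subsidy.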